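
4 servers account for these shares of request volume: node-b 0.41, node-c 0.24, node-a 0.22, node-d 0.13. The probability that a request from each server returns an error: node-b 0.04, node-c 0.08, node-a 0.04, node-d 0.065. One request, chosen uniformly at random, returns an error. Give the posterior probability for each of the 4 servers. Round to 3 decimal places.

node-b 0.310, node-c 0.363, node-a 0.167, node-d 0.160

Unnormalized posteriors (prior × likelihood):
  node-b: 0.41 × 0.04 = 0.0164
  node-c: 0.24 × 0.08 = 0.0192
  node-a: 0.22 × 0.04 = 0.0088
  node-d: 0.13 × 0.065 = 0.00845
Total = 0.05285.
P(node-b | error) = 0.0164/0.05285 ≈ 0.310
P(node-c | error) = 0.0192/0.05285 ≈ 0.363
P(node-a | error) = 0.0088/0.05285 ≈ 0.167
P(node-d | error) = 0.00845/0.05285 ≈ 0.160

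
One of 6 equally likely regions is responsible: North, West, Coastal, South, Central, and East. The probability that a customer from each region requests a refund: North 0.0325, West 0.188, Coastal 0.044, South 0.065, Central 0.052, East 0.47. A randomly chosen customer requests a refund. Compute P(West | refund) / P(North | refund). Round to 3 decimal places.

5.785

Since the prior is uniform, the posterior is proportional to the likelihood:
  North: 0.0325
  West: 0.188
  Coastal: 0.044
  South: 0.065
  Central: 0.052
  East: 0.47
Normalizing constant = 0.8515.
The ratio is 0.188 / 0.0325 (the normalizer cancels) = 5.785.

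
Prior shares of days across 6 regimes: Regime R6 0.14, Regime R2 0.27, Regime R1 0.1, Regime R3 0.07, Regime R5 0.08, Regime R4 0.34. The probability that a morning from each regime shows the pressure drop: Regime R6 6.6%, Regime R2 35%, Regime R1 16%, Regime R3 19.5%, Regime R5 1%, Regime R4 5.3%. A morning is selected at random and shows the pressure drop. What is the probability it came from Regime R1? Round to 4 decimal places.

0.1051

By Bayes' rule, posterior ∝ prior × likelihood:
  Regime R6: 0.14 × 0.066 = 0.00924
  Regime R2: 0.27 × 0.35 = 0.0945
  Regime R1: 0.1 × 0.16 = 0.016
  Regime R3: 0.07 × 0.195 = 0.01365
  Regime R5: 0.08 × 0.01 = 0.0008
  Regime R4: 0.34 × 0.053 = 0.01802
Normalizing constant = 0.15221.
P(Regime R1 | evidence) = 0.016 / 0.15221 ≈ 0.1051.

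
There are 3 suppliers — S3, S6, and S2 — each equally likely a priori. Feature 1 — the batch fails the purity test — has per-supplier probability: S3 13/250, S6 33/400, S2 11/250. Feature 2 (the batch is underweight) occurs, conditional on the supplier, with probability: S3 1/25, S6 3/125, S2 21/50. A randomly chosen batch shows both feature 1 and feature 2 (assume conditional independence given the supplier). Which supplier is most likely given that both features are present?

S2

With a uniform prior (1/3 each), posterior ∝ likelihood:
  S3: 0.052 × 0.04 = 0.00208
  S6: 0.0825 × 0.024 = 0.00198
  S2: 0.044 × 0.42 = 0.01848
Sum = 0.02254.
Largest term belongs to S2, so S2 is most probable.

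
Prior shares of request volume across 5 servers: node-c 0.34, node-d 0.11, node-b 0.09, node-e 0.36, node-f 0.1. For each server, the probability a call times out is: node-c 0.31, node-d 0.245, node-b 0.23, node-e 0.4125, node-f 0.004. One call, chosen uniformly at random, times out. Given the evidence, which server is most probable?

Compute prior × likelihood for every hypothesis:
  node-c: 0.34 × 0.31 = 0.1054
  node-d: 0.11 × 0.245 = 0.02695
  node-b: 0.09 × 0.23 = 0.0207
  node-e: 0.36 × 0.4125 = 0.1485
  node-f: 0.1 × 0.004 = 0.0004
Sum = 0.30195.
Largest term belongs to node-e, so node-e is most probable.

node-e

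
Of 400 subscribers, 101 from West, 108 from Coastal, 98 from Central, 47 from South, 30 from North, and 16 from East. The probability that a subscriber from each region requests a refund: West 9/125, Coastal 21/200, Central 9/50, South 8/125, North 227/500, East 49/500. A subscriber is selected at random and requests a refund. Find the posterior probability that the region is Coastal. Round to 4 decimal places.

0.2083

Prior × likelihood for each hypothesis:
  West: 0.2525 × 0.072 = 0.01818
  Coastal: 0.27 × 0.105 = 0.02835
  Central: 0.245 × 0.18 = 0.0441
  South: 0.1175 × 0.064 = 0.00752
  North: 0.075 × 0.454 = 0.03405
  East: 0.04 × 0.098 = 0.00392
Sum = 0.13612.
P(Coastal | evidence) = 0.02835 / 0.13612 ≈ 0.2083.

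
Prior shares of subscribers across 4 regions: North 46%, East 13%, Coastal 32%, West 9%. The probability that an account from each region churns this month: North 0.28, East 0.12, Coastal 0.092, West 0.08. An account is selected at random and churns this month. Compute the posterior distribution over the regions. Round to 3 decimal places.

North 0.711, East 0.086, Coastal 0.163, West 0.040

By Bayes' rule, posterior ∝ prior × likelihood:
  North: 0.46 × 0.28 = 0.1288
  East: 0.13 × 0.12 = 0.0156
  Coastal: 0.32 × 0.092 = 0.02944
  West: 0.09 × 0.08 = 0.0072
Total = 0.18104.
P(North | churn) = 0.1288/0.18104 ≈ 0.711
P(East | churn) = 0.0156/0.18104 ≈ 0.086
P(Coastal | churn) = 0.02944/0.18104 ≈ 0.163
P(West | churn) = 0.0072/0.18104 ≈ 0.040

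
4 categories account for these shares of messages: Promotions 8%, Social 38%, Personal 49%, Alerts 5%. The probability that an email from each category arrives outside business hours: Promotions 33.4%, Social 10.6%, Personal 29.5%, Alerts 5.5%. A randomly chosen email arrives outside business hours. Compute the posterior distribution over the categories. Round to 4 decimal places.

Compute prior × likelihood for every hypothesis:
  Promotions: 0.08 × 0.334 = 0.02672
  Social: 0.38 × 0.106 = 0.04028
  Personal: 0.49 × 0.295 = 0.14455
  Alerts: 0.05 × 0.055 = 0.00275
Normalizing constant = 0.2143.
P(Promotions | off-hours) = 0.02672/0.2143 ≈ 0.1247
P(Social | off-hours) = 0.04028/0.2143 ≈ 0.1880
P(Personal | off-hours) = 0.14455/0.2143 ≈ 0.6745
P(Alerts | off-hours) = 0.00275/0.2143 ≈ 0.0128
(Check: 0.1247+0.1880+0.6745+0.0128 = 1.0000.)

Promotions 0.1247, Social 0.1880, Personal 0.6745, Alerts 0.0128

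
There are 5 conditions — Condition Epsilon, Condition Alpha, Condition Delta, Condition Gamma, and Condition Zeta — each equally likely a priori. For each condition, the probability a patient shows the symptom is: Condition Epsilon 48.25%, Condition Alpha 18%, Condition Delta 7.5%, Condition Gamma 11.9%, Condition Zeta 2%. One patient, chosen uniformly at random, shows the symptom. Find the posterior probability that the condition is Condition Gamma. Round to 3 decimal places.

0.136

Since the prior is uniform, the posterior is proportional to the likelihood:
  Condition Epsilon: 0.4825
  Condition Alpha: 0.18
  Condition Delta: 0.075
  Condition Gamma: 0.119
  Condition Zeta: 0.02
Total = 0.8765.
P(Condition Gamma | evidence) = 0.119 / 0.8765 ≈ 0.136.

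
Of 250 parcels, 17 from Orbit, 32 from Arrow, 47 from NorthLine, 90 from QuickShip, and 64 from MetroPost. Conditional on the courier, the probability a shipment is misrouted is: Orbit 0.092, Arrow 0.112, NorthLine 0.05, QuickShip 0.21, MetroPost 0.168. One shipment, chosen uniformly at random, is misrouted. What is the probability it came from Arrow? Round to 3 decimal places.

Unnormalized posteriors (prior × likelihood):
  Orbit: 0.068 × 0.092 = 0.006256
  Arrow: 0.128 × 0.112 = 0.014336
  NorthLine: 0.188 × 0.05 = 0.0094
  QuickShip: 0.36 × 0.21 = 0.0756
  MetroPost: 0.256 × 0.168 = 0.043008
Sum = 0.1486.
P(Arrow | evidence) = 0.014336 / 0.1486 ≈ 0.096.

0.096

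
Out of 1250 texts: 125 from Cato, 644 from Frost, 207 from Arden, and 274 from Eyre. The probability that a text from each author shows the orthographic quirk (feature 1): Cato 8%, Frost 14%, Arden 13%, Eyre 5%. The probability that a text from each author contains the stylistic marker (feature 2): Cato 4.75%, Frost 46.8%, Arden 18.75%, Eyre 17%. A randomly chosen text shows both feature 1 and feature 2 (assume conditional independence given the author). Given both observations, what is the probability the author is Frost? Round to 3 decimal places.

Unnormalized posteriors (prior × likelihood):
  Cato: 0.1 × 0.08 × 0.0475 = 0.00038
  Frost: 0.5152 × 0.14 × 0.468 = 0.033755904
  Arden: 0.1656 × 0.13 × 0.1875 = 0.0040365
  Eyre: 0.2192 × 0.05 × 0.17 = 0.0018632
Sum = 0.040035604.
P(Frost | evidence) = 0.033755904 / 0.040035604 ≈ 0.843.

0.843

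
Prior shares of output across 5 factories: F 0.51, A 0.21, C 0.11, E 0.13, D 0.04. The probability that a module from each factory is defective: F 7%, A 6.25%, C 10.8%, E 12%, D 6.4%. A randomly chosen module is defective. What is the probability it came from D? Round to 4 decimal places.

Prior × likelihood for each hypothesis:
  F: 0.51 × 0.07 = 0.0357
  A: 0.21 × 0.0625 = 0.013125
  C: 0.11 × 0.108 = 0.01188
  E: 0.13 × 0.12 = 0.0156
  D: 0.04 × 0.064 = 0.00256
Normalizing constant = 0.078865.
P(D | evidence) = 0.00256 / 0.078865 ≈ 0.0325.

0.0325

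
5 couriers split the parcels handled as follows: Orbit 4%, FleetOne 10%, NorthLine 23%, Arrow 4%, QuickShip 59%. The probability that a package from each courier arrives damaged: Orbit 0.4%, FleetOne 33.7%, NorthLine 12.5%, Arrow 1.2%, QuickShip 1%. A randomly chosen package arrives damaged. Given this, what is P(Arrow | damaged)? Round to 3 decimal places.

0.007

Unnormalized posteriors (prior × likelihood):
  Orbit: 0.04 × 0.004 = 0.00016
  FleetOne: 0.1 × 0.337 = 0.0337
  NorthLine: 0.23 × 0.125 = 0.02875
  Arrow: 0.04 × 0.012 = 0.00048
  QuickShip: 0.59 × 0.01 = 0.0059
Sum = 0.06899.
P(Arrow | evidence) = 0.00048 / 0.06899 ≈ 0.007.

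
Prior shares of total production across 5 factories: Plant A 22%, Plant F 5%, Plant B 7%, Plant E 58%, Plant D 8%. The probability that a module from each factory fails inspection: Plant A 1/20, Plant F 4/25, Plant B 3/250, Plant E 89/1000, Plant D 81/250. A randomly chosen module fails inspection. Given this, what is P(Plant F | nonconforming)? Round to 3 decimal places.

0.082

Prior × likelihood for each hypothesis:
  Plant A: 0.22 × 0.05 = 0.011
  Plant F: 0.05 × 0.16 = 0.008
  Plant B: 0.07 × 0.012 = 0.00084
  Plant E: 0.58 × 0.089 = 0.05162
  Plant D: 0.08 × 0.324 = 0.02592
Total = 0.09738.
P(Plant F | evidence) = 0.008 / 0.09738 ≈ 0.082.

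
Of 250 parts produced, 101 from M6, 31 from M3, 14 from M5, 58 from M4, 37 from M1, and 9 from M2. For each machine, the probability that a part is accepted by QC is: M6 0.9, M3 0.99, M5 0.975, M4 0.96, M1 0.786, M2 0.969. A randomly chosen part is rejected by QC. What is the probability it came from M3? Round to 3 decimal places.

0.015

Taking complements, P(rejected | each) = M6 0.1, M3 0.01, M5 0.025, M4 0.04, M1 0.214, M2 0.031.
Prior × likelihood for each hypothesis:
  M6: 0.404 × 0.1 = 0.0404
  M3: 0.124 × 0.01 = 0.00124
  M5: 0.056 × 0.025 = 0.0014
  M4: 0.232 × 0.04 = 0.00928
  M1: 0.148 × 0.214 = 0.031672
  M2: 0.036 × 0.031 = 0.001116
Total = 0.085108.
P(M3 | evidence) = 0.00124 / 0.085108 ≈ 0.015.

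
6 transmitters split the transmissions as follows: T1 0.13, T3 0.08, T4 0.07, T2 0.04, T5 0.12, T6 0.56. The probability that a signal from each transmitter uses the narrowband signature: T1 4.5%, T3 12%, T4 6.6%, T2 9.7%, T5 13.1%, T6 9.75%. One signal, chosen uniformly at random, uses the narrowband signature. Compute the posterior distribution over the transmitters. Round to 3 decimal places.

T1 0.062, T3 0.102, T4 0.049, T2 0.041, T5 0.167, T6 0.579

By Bayes' rule, posterior ∝ prior × likelihood:
  T1: 0.13 × 0.045 = 0.00585
  T3: 0.08 × 0.12 = 0.0096
  T4: 0.07 × 0.066 = 0.00462
  T2: 0.04 × 0.097 = 0.00388
  T5: 0.12 × 0.131 = 0.01572
  T6: 0.56 × 0.0975 = 0.0546
Sum = 0.09427.
P(T1 | narrowband) = 0.00585/0.09427 ≈ 0.062
P(T3 | narrowband) = 0.0096/0.09427 ≈ 0.102
P(T4 | narrowband) = 0.00462/0.09427 ≈ 0.049
P(T2 | narrowband) = 0.00388/0.09427 ≈ 0.041
P(T5 | narrowband) = 0.01572/0.09427 ≈ 0.167
P(T6 | narrowband) = 0.0546/0.09427 ≈ 0.579
(Check: 0.062+0.102+0.049+0.041+0.167+0.579 = 1.000.)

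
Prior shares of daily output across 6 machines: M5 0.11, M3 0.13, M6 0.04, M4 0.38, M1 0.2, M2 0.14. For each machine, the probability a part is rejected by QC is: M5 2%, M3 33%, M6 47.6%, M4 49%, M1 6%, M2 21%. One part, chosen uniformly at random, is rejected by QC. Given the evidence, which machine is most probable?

Compute prior × likelihood for every hypothesis:
  M5: 0.11 × 0.02 = 0.0022
  M3: 0.13 × 0.33 = 0.0429
  M6: 0.04 × 0.476 = 0.01904
  M4: 0.38 × 0.49 = 0.1862
  M1: 0.2 × 0.06 = 0.012
  M2: 0.14 × 0.21 = 0.0294
Normalizing constant = 0.29174.
Largest term belongs to M4, so M4 is most probable.

M4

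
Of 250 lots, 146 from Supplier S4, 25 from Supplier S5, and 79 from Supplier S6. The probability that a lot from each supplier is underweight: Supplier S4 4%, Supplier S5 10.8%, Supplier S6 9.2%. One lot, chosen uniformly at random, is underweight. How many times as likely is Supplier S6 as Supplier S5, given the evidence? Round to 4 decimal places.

2.6919

Compute prior × likelihood for every hypothesis:
  Supplier S4: 0.584 × 0.04 = 0.02336
  Supplier S5: 0.1 × 0.108 = 0.0108
  Supplier S6: 0.316 × 0.092 = 0.029072
Sum = 0.063232.
The ratio is 0.029072 / 0.0108 (the normalizer cancels) = 2.6919.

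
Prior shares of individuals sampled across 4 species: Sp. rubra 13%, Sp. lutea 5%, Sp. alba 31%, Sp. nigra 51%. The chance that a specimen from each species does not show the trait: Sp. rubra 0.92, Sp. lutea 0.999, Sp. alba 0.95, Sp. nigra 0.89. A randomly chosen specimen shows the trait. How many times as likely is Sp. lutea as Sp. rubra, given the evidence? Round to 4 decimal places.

0.0048

Taking complements, P(trait | each) = Sp. rubra 0.08, Sp. lutea 0.001, Sp. alba 0.05, Sp. nigra 0.11.
Prior × likelihood for each hypothesis:
  Sp. rubra: 0.13 × 0.08 = 0.0104
  Sp. lutea: 0.05 × 0.001 = 0.00005
  Sp. alba: 0.31 × 0.05 = 0.0155
  Sp. nigra: 0.51 × 0.11 = 0.0561
Sum = 0.08205.
The ratio is 0.00005 / 0.0104 (the normalizer cancels) = 0.0048.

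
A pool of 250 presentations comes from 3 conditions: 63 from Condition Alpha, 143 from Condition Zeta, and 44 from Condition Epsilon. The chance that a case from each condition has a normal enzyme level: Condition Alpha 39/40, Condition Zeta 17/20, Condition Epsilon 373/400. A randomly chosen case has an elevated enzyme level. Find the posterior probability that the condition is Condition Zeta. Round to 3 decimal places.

0.825

Taking complements, P(elevated | each) = Condition Alpha 0.025, Condition Zeta 0.15, Condition Epsilon 0.0675.
Prior × likelihood for each hypothesis:
  Condition Alpha: 0.252 × 0.025 = 0.0063
  Condition Zeta: 0.572 × 0.15 = 0.0858
  Condition Epsilon: 0.176 × 0.0675 = 0.01188
Total = 0.10398.
P(Condition Zeta | evidence) = 0.0858 / 0.10398 ≈ 0.825.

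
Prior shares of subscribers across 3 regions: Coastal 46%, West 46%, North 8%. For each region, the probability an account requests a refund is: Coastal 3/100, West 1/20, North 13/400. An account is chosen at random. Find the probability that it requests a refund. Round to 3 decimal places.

0.039

Prior × likelihood for each hypothesis:
  Coastal: 0.46 × 0.03 = 0.0138
  West: 0.46 × 0.05 = 0.023
  North: 0.08 × 0.0325 = 0.0026
P(refund) = 0.0138 + 0.023 + 0.0026 = 0.0394 → 0.039.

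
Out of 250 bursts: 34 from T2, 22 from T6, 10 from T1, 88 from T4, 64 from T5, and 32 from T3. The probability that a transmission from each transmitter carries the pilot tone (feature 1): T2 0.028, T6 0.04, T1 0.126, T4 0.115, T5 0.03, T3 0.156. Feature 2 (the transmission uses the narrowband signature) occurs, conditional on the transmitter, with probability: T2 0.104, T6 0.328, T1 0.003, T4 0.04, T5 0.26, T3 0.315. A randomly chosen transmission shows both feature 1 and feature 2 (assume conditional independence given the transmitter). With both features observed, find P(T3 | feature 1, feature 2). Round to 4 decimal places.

0.5483

Prior × likelihood for each hypothesis:
  T2: 0.136 × 0.028 × 0.104 = 0.000396032
  T6: 0.088 × 0.04 × 0.328 = 0.00115456
  T1: 0.04 × 0.126 × 0.003 = 0.00001512
  T4: 0.352 × 0.115 × 0.04 = 0.0016192
  T5: 0.256 × 0.03 × 0.26 = 0.0019968
  T3: 0.128 × 0.156 × 0.315 = 0.00628992
Total = 0.011471632.
P(T3 | evidence) = 0.00628992 / 0.011471632 ≈ 0.5483.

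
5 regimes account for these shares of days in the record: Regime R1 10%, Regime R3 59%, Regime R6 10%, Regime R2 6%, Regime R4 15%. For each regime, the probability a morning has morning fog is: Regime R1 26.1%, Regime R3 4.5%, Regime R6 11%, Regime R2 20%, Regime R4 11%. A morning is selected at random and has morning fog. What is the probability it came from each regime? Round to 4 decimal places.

Unnormalized posteriors (prior × likelihood):
  Regime R1: 0.1 × 0.261 = 0.0261
  Regime R3: 0.59 × 0.045 = 0.02655
  Regime R6: 0.1 × 0.11 = 0.011
  Regime R2: 0.06 × 0.2 = 0.012
  Regime R4: 0.15 × 0.11 = 0.0165
Total = 0.09215.
P(Regime R1 | fog) = 0.0261/0.09215 ≈ 0.2832
P(Regime R3 | fog) = 0.02655/0.09215 ≈ 0.2881
P(Regime R6 | fog) = 0.011/0.09215 ≈ 0.1194
P(Regime R2 | fog) = 0.012/0.09215 ≈ 0.1302
P(Regime R4 | fog) = 0.0165/0.09215 ≈ 0.1791

Regime R1 0.2832, Regime R3 0.2881, Regime R6 0.1194, Regime R2 0.1302, Regime R4 0.1791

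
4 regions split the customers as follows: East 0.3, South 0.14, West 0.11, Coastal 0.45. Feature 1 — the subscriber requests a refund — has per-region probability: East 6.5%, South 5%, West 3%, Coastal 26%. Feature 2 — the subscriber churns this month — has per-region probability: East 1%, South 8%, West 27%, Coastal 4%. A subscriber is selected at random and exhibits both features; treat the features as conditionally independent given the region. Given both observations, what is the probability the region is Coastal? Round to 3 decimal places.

0.740

By Bayes' rule, posterior ∝ prior × likelihood:
  East: 0.3 × 0.065 × 0.01 = 0.000195
  South: 0.14 × 0.05 × 0.08 = 0.00056
  West: 0.11 × 0.03 × 0.27 = 0.000891
  Coastal: 0.45 × 0.26 × 0.04 = 0.00468
Normalizing constant = 0.006326.
P(Coastal | evidence) = 0.00468 / 0.006326 ≈ 0.740.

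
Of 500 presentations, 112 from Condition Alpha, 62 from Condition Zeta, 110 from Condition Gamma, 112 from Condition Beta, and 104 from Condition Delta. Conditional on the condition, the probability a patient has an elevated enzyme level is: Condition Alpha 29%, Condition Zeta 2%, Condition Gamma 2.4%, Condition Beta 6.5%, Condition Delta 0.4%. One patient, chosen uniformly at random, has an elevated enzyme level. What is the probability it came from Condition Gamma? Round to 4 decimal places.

0.0599

By Bayes' rule, posterior ∝ prior × likelihood:
  Condition Alpha: 0.224 × 0.29 = 0.06496
  Condition Zeta: 0.124 × 0.02 = 0.00248
  Condition Gamma: 0.22 × 0.024 = 0.00528
  Condition Beta: 0.224 × 0.065 = 0.01456
  Condition Delta: 0.208 × 0.004 = 0.000832
Sum = 0.088112.
P(Condition Gamma | evidence) = 0.00528 / 0.088112 ≈ 0.0599.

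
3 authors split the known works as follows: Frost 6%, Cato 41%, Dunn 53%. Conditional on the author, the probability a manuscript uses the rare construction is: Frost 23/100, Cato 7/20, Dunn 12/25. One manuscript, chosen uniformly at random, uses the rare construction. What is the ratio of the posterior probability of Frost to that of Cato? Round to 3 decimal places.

Compute prior × likelihood for every hypothesis:
  Frost: 0.06 × 0.23 = 0.0138
  Cato: 0.41 × 0.35 = 0.1435
  Dunn: 0.53 × 0.48 = 0.2544
Normalizing constant = 0.4117.
The ratio is 0.0138 / 0.1435 (the normalizer cancels) = 0.096.

0.096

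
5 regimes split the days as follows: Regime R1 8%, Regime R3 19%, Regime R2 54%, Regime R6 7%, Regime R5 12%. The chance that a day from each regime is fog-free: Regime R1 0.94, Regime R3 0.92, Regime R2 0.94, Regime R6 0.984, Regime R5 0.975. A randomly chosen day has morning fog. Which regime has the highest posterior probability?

Taking complements, P(fog | each) = Regime R1 0.06, Regime R3 0.08, Regime R2 0.06, Regime R6 0.016, Regime R5 0.025.
Prior × likelihood for each hypothesis:
  Regime R1: 0.08 × 0.06 = 0.0048
  Regime R3: 0.19 × 0.08 = 0.0152
  Regime R2: 0.54 × 0.06 = 0.0324
  Regime R6: 0.07 × 0.016 = 0.00112
  Regime R5: 0.12 × 0.025 = 0.003
Normalizing constant = 0.05652.
Largest term belongs to Regime R2, so Regime R2 is most probable.

Regime R2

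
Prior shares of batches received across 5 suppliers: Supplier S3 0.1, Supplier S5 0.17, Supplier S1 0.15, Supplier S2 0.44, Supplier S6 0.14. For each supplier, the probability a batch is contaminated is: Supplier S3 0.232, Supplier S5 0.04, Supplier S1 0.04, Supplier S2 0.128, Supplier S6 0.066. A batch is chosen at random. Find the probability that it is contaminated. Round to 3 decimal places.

0.102

Unnormalized posteriors (prior × likelihood):
  Supplier S3: 0.1 × 0.232 = 0.0232
  Supplier S5: 0.17 × 0.04 = 0.0068
  Supplier S1: 0.15 × 0.04 = 0.006
  Supplier S2: 0.44 × 0.128 = 0.05632
  Supplier S6: 0.14 × 0.066 = 0.00924
P(contaminated) = 0.0232 + 0.0068 + 0.006 + 0.05632 + 0.00924 = 0.10156 → 0.102.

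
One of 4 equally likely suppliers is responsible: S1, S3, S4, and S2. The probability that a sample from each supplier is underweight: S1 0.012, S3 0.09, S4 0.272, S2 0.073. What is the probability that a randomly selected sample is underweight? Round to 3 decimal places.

With a uniform prior (1/4 each), posterior ∝ likelihood:
  S1: 0.012
  S3: 0.09
  S4: 0.272
  S2: 0.073
P(underweight) = (1/4) × (0.012 + 0.09 + 0.272 + 0.073) = 0.447/4 ≈ 0.112.

0.112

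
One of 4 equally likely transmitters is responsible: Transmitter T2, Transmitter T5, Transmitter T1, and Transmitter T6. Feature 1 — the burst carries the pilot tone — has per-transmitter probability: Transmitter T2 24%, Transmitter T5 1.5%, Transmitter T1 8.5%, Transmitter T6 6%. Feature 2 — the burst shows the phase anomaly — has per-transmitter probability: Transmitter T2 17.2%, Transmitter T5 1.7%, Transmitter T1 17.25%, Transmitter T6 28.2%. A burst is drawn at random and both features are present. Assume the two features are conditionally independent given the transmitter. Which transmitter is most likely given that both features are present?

Transmitter T2

With a uniform prior (1/4 each), posterior ∝ likelihood:
  Transmitter T2: 0.24 × 0.172 = 0.04128
  Transmitter T5: 0.015 × 0.017 = 0.000255
  Transmitter T1: 0.085 × 0.1725 = 0.0146625
  Transmitter T6: 0.06 × 0.282 = 0.01692
Total = 0.0731175.
Largest term belongs to Transmitter T2, so Transmitter T2 is most probable.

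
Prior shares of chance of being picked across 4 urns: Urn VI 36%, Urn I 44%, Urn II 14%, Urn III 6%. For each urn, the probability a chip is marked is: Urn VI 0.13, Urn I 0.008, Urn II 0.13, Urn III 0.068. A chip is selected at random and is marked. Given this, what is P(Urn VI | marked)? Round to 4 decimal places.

0.6446

Compute prior × likelihood for every hypothesis:
  Urn VI: 0.36 × 0.13 = 0.0468
  Urn I: 0.44 × 0.008 = 0.00352
  Urn II: 0.14 × 0.13 = 0.0182
  Urn III: 0.06 × 0.068 = 0.00408
Sum = 0.0726.
P(Urn VI | evidence) = 0.0468 / 0.0726 ≈ 0.6446.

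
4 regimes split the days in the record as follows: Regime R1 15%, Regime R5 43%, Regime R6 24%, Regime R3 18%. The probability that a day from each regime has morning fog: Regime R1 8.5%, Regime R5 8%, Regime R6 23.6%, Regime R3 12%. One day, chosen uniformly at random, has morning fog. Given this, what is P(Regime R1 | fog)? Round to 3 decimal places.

0.102

Compute prior × likelihood for every hypothesis:
  Regime R1: 0.15 × 0.085 = 0.01275
  Regime R5: 0.43 × 0.08 = 0.0344
  Regime R6: 0.24 × 0.236 = 0.05664
  Regime R3: 0.18 × 0.12 = 0.0216
Normalizing constant = 0.12539.
P(Regime R1 | evidence) = 0.01275 / 0.12539 ≈ 0.102.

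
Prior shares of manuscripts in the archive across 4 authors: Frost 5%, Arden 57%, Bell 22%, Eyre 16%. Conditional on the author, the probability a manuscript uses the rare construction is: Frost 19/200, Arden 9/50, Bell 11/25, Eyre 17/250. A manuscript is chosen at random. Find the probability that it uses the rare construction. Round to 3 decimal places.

0.215

By Bayes' rule, posterior ∝ prior × likelihood:
  Frost: 0.05 × 0.095 = 0.00475
  Arden: 0.57 × 0.18 = 0.1026
  Bell: 0.22 × 0.44 = 0.0968
  Eyre: 0.16 × 0.068 = 0.01088
P(rare-form) = 0.00475 + 0.1026 + 0.0968 + 0.01088 = 0.21503 → 0.215.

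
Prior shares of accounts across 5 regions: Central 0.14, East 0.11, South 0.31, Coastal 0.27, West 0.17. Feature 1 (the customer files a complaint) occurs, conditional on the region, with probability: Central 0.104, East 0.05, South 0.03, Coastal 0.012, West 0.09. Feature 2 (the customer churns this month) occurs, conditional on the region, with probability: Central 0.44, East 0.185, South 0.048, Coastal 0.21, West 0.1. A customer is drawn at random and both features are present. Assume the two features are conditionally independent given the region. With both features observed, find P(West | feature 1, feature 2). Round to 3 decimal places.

0.152

Prior × likelihood for each hypothesis:
  Central: 0.14 × 0.104 × 0.44 = 0.0064064
  East: 0.11 × 0.05 × 0.185 = 0.0010175
  South: 0.31 × 0.03 × 0.048 = 0.0004464
  Coastal: 0.27 × 0.012 × 0.21 = 0.0006804
  West: 0.17 × 0.09 × 0.1 = 0.00153
Normalizing constant = 0.0100807.
P(West | evidence) = 0.00153 / 0.0100807 ≈ 0.152.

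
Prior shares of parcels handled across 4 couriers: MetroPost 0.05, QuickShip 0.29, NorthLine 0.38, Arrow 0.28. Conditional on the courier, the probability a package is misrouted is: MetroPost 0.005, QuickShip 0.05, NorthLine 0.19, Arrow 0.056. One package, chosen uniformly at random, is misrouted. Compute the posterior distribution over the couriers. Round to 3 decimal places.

MetroPost 0.002, QuickShip 0.141, NorthLine 0.703, Arrow 0.153

Prior × likelihood for each hypothesis:
  MetroPost: 0.05 × 0.005 = 0.00025
  QuickShip: 0.29 × 0.05 = 0.0145
  NorthLine: 0.38 × 0.19 = 0.0722
  Arrow: 0.28 × 0.056 = 0.01568
Sum = 0.10263.
P(MetroPost | misrouted) = 0.00025/0.10263 ≈ 0.002
P(QuickShip | misrouted) = 0.0145/0.10263 ≈ 0.141
P(NorthLine | misrouted) = 0.0722/0.10263 ≈ 0.703
P(Arrow | misrouted) = 0.01568/0.10263 ≈ 0.153
(Check: 0.002+0.141+0.703+0.153 = 0.999.)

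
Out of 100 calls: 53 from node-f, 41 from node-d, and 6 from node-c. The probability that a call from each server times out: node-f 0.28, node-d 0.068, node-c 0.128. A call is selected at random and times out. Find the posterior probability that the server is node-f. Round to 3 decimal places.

0.807

Prior × likelihood for each hypothesis:
  node-f: 0.53 × 0.28 = 0.1484
  node-d: 0.41 × 0.068 = 0.02788
  node-c: 0.06 × 0.128 = 0.00768
Total = 0.18396.
P(node-f | evidence) = 0.1484 / 0.18396 ≈ 0.807.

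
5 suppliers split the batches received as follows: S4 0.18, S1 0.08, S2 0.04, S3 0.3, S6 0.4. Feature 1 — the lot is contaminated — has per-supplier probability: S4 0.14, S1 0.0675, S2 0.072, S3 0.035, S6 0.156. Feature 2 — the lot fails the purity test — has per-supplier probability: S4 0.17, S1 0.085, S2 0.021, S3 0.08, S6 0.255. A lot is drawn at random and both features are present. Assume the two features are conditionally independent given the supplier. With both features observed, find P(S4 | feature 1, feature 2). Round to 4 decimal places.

Unnormalized posteriors (prior × likelihood):
  S4: 0.18 × 0.14 × 0.17 = 0.004284
  S1: 0.08 × 0.0675 × 0.085 = 0.000459
  S2: 0.04 × 0.072 × 0.021 = 0.00006048
  S3: 0.3 × 0.035 × 0.08 = 0.00084
  S6: 0.4 × 0.156 × 0.255 = 0.015912
Total = 0.02155548.
P(S4 | evidence) = 0.004284 / 0.02155548 ≈ 0.1987.

0.1987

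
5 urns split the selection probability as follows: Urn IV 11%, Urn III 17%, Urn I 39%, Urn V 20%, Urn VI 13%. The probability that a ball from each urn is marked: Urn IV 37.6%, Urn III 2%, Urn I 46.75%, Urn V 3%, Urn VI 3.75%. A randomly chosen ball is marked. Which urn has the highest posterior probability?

By Bayes' rule, posterior ∝ prior × likelihood:
  Urn IV: 0.11 × 0.376 = 0.04136
  Urn III: 0.17 × 0.02 = 0.0034
  Urn I: 0.39 × 0.4675 = 0.182325
  Urn V: 0.2 × 0.03 = 0.006
  Urn VI: 0.13 × 0.0375 = 0.004875
Sum = 0.23796.
Largest term belongs to Urn I, so Urn I is most probable.

Urn I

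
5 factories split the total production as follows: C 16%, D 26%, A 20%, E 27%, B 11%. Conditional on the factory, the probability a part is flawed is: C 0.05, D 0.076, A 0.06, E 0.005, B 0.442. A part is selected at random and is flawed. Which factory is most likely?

Compute prior × likelihood for every hypothesis:
  C: 0.16 × 0.05 = 0.008
  D: 0.26 × 0.076 = 0.01976
  A: 0.2 × 0.06 = 0.012
  E: 0.27 × 0.005 = 0.00135
  B: 0.11 × 0.442 = 0.04862
Sum = 0.08973.
Largest term belongs to B, so B is most probable.

B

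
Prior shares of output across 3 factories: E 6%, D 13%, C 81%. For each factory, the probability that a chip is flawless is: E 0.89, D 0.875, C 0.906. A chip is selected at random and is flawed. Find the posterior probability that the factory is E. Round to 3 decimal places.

Taking complements, P(flawed | each) = E 0.11, D 0.125, C 0.094.
By Bayes' rule, posterior ∝ prior × likelihood:
  E: 0.06 × 0.11 = 0.0066
  D: 0.13 × 0.125 = 0.01625
  C: 0.81 × 0.094 = 0.07614
Sum = 0.09899.
P(E | evidence) = 0.0066 / 0.09899 ≈ 0.067.

0.067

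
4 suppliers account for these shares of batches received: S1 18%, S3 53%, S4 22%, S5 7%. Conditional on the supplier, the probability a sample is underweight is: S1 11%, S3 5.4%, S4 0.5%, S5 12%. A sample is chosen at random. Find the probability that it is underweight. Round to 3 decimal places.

By Bayes' rule, posterior ∝ prior × likelihood:
  S1: 0.18 × 0.11 = 0.0198
  S3: 0.53 × 0.054 = 0.02862
  S4: 0.22 × 0.005 = 0.0011
  S5: 0.07 × 0.12 = 0.0084
P(underweight) = 0.0198 + 0.02862 + 0.0011 + 0.0084 = 0.05792 → 0.058.

0.058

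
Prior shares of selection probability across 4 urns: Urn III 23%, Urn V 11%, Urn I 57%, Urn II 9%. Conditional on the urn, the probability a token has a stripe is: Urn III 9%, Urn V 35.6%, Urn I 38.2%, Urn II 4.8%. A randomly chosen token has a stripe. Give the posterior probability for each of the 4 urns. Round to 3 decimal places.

Prior × likelihood for each hypothesis:
  Urn III: 0.23 × 0.09 = 0.0207
  Urn V: 0.11 × 0.356 = 0.03916
  Urn I: 0.57 × 0.382 = 0.21774
  Urn II: 0.09 × 0.048 = 0.00432
Total = 0.28192.
P(Urn III | striped) = 0.0207/0.28192 ≈ 0.073
P(Urn V | striped) = 0.03916/0.28192 ≈ 0.139
P(Urn I | striped) = 0.21774/0.28192 ≈ 0.772
P(Urn II | striped) = 0.00432/0.28192 ≈ 0.015

Urn III 0.073, Urn V 0.139, Urn I 0.772, Urn II 0.015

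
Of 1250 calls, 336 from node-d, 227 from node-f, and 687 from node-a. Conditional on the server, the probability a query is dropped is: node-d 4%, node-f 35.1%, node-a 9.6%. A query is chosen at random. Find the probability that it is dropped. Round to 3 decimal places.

Unnormalized posteriors (prior × likelihood):
  node-d: 0.2688 × 0.04 = 0.010752
  node-f: 0.1816 × 0.351 = 0.0637416
  node-a: 0.5496 × 0.096 = 0.0527616
P(dropped) = 0.010752 + 0.0637416 + 0.0527616 = 0.1272552 → 0.127.

0.127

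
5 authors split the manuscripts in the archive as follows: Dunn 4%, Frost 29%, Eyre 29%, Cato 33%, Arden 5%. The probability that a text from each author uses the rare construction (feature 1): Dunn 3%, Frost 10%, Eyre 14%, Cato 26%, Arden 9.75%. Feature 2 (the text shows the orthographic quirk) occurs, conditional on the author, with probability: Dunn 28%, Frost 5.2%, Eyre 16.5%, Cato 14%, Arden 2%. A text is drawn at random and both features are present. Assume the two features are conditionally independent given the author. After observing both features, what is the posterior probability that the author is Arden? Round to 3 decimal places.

Prior × likelihood for each hypothesis:
  Dunn: 0.04 × 0.03 × 0.28 = 0.000336
  Frost: 0.29 × 0.1 × 0.052 = 0.001508
  Eyre: 0.29 × 0.14 × 0.165 = 0.006699
  Cato: 0.33 × 0.26 × 0.14 = 0.012012
  Arden: 0.05 × 0.0975 × 0.02 = 0.0000975
Sum = 0.0206525.
P(Arden | evidence) = 0.0000975 / 0.0206525 ≈ 0.005.

0.005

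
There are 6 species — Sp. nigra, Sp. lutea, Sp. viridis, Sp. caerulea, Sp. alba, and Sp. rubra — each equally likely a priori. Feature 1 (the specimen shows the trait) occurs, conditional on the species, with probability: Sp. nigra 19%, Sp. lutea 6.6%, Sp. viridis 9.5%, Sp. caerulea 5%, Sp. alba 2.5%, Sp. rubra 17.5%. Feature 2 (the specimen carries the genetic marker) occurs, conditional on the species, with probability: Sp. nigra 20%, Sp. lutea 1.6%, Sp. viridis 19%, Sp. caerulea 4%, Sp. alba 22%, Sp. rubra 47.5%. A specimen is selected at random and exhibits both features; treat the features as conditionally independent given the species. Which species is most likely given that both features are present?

With a uniform prior (1/6 each), posterior ∝ likelihood:
  Sp. nigra: 0.19 × 0.2 = 0.038
  Sp. lutea: 0.066 × 0.016 = 0.001056
  Sp. viridis: 0.095 × 0.19 = 0.01805
  Sp. caerulea: 0.05 × 0.04 = 0.002
  Sp. alba: 0.025 × 0.22 = 0.0055
  Sp. rubra: 0.175 × 0.475 = 0.083125
Total = 0.147731.
Largest term belongs to Sp. rubra, so Sp. rubra is most probable.

Sp. rubra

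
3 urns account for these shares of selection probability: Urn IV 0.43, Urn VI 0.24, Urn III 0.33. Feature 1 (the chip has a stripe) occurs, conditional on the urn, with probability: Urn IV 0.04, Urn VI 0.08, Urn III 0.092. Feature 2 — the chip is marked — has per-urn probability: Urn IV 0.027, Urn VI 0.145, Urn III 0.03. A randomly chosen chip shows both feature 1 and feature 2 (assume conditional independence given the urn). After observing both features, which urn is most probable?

Urn VI

By Bayes' rule, posterior ∝ prior × likelihood:
  Urn IV: 0.43 × 0.04 × 0.027 = 0.0004644
  Urn VI: 0.24 × 0.08 × 0.145 = 0.002784
  Urn III: 0.33 × 0.092 × 0.03 = 0.0009108
Sum = 0.0041592.
Largest term belongs to Urn VI, so Urn VI is most probable.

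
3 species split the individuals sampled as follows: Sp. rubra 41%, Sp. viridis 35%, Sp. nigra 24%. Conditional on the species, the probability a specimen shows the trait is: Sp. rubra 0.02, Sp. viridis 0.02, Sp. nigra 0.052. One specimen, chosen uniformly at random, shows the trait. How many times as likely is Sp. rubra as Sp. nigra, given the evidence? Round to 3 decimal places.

0.657

Compute prior × likelihood for every hypothesis:
  Sp. rubra: 0.41 × 0.02 = 0.0082
  Sp. viridis: 0.35 × 0.02 = 0.007
  Sp. nigra: 0.24 × 0.052 = 0.01248
Total = 0.02768.
The ratio is 0.0082 / 0.01248 (the normalizer cancels) = 0.657.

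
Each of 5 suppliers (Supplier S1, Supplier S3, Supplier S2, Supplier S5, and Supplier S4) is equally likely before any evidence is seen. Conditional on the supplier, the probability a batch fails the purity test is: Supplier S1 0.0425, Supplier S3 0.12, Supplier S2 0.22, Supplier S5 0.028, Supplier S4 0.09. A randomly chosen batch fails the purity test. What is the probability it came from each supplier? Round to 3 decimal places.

With a uniform prior (1/5 each), posterior ∝ likelihood:
  Supplier S1: 0.0425
  Supplier S3: 0.12
  Supplier S2: 0.22
  Supplier S5: 0.028
  Supplier S4: 0.09
Total = 0.5005.
P(Supplier S1 | off-spec) = 0.0425/0.5005 ≈ 0.085
P(Supplier S3 | off-spec) = 0.12/0.5005 ≈ 0.240
P(Supplier S2 | off-spec) = 0.22/0.5005 ≈ 0.440
P(Supplier S5 | off-spec) = 0.028/0.5005 ≈ 0.056
P(Supplier S4 | off-spec) = 0.09/0.5005 ≈ 0.180

Supplier S1 0.085, Supplier S3 0.240, Supplier S2 0.440, Supplier S5 0.056, Supplier S4 0.180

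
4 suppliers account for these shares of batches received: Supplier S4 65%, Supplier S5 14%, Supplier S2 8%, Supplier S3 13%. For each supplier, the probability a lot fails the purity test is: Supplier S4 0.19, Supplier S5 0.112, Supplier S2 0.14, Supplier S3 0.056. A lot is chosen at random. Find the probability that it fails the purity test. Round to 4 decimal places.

Compute prior × likelihood for every hypothesis:
  Supplier S4: 0.65 × 0.19 = 0.1235
  Supplier S5: 0.14 × 0.112 = 0.01568
  Supplier S2: 0.08 × 0.14 = 0.0112
  Supplier S3: 0.13 × 0.056 = 0.00728
P(off-spec) = 0.1235 + 0.01568 + 0.0112 + 0.00728 = 0.15766 → 0.1577.

0.1577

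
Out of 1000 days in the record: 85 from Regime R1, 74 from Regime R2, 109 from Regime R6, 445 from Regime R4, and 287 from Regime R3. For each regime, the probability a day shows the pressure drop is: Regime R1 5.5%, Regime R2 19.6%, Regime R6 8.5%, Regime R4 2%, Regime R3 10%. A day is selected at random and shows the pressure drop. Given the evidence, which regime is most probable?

Regime R3

Prior × likelihood for each hypothesis:
  Regime R1: 0.085 × 0.055 = 0.004675
  Regime R2: 0.074 × 0.196 = 0.014504
  Regime R6: 0.109 × 0.085 = 0.009265
  Regime R4: 0.445 × 0.02 = 0.0089
  Regime R3: 0.287 × 0.1 = 0.0287
Normalizing constant = 0.066044.
Largest term belongs to Regime R3, so Regime R3 is most probable.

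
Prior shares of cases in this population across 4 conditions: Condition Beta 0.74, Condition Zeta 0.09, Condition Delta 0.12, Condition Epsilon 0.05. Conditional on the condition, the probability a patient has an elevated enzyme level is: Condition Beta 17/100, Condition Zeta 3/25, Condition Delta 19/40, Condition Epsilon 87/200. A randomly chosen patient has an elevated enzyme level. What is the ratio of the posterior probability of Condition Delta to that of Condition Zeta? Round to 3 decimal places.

Unnormalized posteriors (prior × likelihood):
  Condition Beta: 0.74 × 0.17 = 0.1258
  Condition Zeta: 0.09 × 0.12 = 0.0108
  Condition Delta: 0.12 × 0.475 = 0.057
  Condition Epsilon: 0.05 × 0.435 = 0.02175
Normalizing constant = 0.21535.
The ratio is 0.057 / 0.0108 (the normalizer cancels) = 5.278.

5.278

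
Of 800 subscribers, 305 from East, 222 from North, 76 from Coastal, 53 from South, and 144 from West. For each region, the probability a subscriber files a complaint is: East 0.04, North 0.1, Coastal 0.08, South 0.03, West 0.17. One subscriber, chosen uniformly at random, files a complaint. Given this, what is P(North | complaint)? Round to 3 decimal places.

0.334

Prior × likelihood for each hypothesis:
  East: 0.38125 × 0.04 = 0.01525
  North: 0.2775 × 0.1 = 0.02775
  Coastal: 0.095 × 0.08 = 0.0076
  South: 0.06625 × 0.03 = 0.0019875
  West: 0.18 × 0.17 = 0.0306
Total = 0.0831875.
P(North | evidence) = 0.02775 / 0.0831875 ≈ 0.334.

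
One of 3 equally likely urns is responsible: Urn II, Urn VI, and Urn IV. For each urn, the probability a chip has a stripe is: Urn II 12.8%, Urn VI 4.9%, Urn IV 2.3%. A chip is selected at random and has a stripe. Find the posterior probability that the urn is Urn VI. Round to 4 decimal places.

Since the prior is uniform, the posterior is proportional to the likelihood:
  Urn II: 0.128
  Urn VI: 0.049
  Urn IV: 0.023
Total = 0.2.
P(Urn VI | evidence) = 0.049 / 0.2 ≈ 0.2450.

0.2450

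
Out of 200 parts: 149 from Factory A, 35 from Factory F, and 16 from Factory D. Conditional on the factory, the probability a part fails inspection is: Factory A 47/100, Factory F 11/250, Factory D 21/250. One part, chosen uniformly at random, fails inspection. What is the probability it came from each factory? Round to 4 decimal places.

Unnormalized posteriors (prior × likelihood):
  Factory A: 0.745 × 0.47 = 0.35015
  Factory F: 0.175 × 0.044 = 0.0077
  Factory D: 0.08 × 0.084 = 0.00672
Sum = 0.36457.
P(Factory A | nonconforming) = 0.35015/0.36457 ≈ 0.9604
P(Factory F | nonconforming) = 0.0077/0.36457 ≈ 0.0211
P(Factory D | nonconforming) = 0.00672/0.36457 ≈ 0.0184

Factory A 0.9604, Factory F 0.0211, Factory D 0.0184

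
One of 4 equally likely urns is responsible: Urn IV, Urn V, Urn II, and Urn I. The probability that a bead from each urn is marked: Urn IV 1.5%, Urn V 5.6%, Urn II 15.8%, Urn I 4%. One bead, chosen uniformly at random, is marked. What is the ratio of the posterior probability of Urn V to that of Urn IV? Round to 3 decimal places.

With a uniform prior (1/4 each), posterior ∝ likelihood:
  Urn IV: 0.015
  Urn V: 0.056
  Urn II: 0.158
  Urn I: 0.04
Normalizing constant = 0.269.
The ratio is 0.056 / 0.015 (the normalizer cancels) = 3.733.

3.733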